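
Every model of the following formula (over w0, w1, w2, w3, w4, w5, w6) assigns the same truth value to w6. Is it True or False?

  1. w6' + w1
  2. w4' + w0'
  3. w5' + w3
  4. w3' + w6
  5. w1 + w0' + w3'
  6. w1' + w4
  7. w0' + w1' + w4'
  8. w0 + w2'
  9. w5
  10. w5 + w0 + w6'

True

Suppose w6 = 0.
Unit clause (w3') forces w3 = 0.
Unit clause (w5') forces w5 = 0.
That conflicts with the unit clause (w5).
So every satisfying assignment has w6 = True.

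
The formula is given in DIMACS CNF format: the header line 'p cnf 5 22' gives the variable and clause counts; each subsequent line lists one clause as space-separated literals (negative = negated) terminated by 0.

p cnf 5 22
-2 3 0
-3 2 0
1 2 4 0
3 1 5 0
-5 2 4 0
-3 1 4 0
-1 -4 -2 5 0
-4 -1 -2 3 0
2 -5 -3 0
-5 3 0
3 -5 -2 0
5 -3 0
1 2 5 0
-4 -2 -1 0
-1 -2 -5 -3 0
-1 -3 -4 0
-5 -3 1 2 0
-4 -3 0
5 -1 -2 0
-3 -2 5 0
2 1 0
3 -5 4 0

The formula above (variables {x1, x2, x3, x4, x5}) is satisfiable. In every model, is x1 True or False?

Suppose x1 = False.
The clause (x2) is unit, so x2 = True.
The clause (x3) is unit, so x3 = True.
The clause (x4) is unit, so x4 = True.
Now (¬x4) is unsatisfied and unit — conflict.
So every satisfying assignment has x1 = True.

True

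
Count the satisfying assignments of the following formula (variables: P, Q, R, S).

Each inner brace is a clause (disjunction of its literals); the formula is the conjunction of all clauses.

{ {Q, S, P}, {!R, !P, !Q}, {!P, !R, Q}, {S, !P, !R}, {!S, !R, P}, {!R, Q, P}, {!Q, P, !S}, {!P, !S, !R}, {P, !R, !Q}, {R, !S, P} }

There are 2^4 = 16 truth assignments over (P, Q, R, S).
Check each against the 10 clauses (columns in the order P, Q, R, S):
  F F F F  ✗ fails (Q || S || P)
  F F F T  ✗ fails (R || !S || P)
  F F T F  ✗ fails (Q || S || P)
  F F T T  ✗ fails (!S || !R || P)
  F T F F  ✓ satisfies all
  F T F T  ✗ fails (!Q || P || !S)
  F T T F  ✗ fails (P || !R || !Q)
  F T T T  ✗ fails (!S || !R || P)
  T F F F  ✓ satisfies all
  T F F T  ✓ satisfies all
  T F T F  ✗ fails (!P || !R || Q)
  T F T T  ✗ fails (!P || !R || Q)
  T T F F  ✓ satisfies all
  T T F T  ✓ satisfies all
  T T T F  ✗ fails (!R || !P || !Q)
  T T T T  ✗ fails (!R || !P || !Q)
5 of the 16 rows are models.

5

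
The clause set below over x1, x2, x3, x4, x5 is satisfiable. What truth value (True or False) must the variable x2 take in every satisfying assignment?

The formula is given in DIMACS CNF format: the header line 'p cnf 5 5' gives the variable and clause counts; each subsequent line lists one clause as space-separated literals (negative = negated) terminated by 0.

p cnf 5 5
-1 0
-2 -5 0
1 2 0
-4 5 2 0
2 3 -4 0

True

Suppose x2 = False.
The clause (¬x1) is unit, so x1 = False.
Now (x1) is unsatisfied and unit — conflict.
So every satisfying assignment has x2 = True.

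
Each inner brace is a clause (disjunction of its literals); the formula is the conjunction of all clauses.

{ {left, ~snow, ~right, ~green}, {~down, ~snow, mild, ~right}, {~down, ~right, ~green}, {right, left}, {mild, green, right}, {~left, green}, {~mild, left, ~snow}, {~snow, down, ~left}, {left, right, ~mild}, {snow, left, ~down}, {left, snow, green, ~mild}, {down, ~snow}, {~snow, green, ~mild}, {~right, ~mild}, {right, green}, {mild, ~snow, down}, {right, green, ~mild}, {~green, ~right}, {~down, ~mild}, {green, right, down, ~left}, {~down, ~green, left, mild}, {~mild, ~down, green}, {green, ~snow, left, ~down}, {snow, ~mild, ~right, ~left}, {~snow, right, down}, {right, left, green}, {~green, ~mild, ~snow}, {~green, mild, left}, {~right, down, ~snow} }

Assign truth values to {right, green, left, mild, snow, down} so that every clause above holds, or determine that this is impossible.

right=0, green=1, left=1, mild=0, snow=0, down=1

Try right = 0.
The clause (left) is unit, so left = 1.
The clause (green) is unit, so green = 1.
Try snow = 0.
Try down = 1.
The clause (~mild) is unit, so mild = 0.
This assignment satisfies each clause.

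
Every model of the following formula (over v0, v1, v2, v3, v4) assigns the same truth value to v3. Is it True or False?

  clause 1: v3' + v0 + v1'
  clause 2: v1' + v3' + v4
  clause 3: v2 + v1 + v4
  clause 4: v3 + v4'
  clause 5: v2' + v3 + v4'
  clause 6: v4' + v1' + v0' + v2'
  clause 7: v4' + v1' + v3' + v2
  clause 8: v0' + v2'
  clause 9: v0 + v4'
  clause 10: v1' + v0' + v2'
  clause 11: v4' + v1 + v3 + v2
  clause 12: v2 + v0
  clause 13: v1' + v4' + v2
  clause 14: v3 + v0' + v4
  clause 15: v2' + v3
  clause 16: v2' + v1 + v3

True

Suppose v3 = 0.
(v4') alone gives v4 = 0.
(v0') alone gives v0 = 0.
(v2) alone gives v2 = 1.
That conflicts with the unit clause (v2').
So every satisfying assignment has v3 = True.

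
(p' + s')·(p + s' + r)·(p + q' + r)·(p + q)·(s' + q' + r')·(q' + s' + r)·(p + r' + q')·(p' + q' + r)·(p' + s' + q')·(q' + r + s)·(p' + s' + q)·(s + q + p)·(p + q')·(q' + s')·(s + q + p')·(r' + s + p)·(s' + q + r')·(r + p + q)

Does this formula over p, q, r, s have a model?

Yes, satisfiable

Try p = 1.
(s') alone gives s = 0.
(q) alone gives q = 1.
(r) alone gives r = 1.
This assignment satisfies each clause.
A satisfying assignment: p: 1, q: 1, r: 1, s: 0.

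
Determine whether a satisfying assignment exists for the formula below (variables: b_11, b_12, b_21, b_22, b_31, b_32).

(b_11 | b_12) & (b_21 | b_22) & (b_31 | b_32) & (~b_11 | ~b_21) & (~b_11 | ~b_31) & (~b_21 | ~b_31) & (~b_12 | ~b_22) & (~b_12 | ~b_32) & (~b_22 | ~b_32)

Suppose b_11 = 1.
Unit clause (~b_21) forces b_21 = 0.
Unit clause (b_22) forces b_22 = 1.
Unit clause (~b_31) forces b_31 = 0.
Unit clause (b_32) forces b_32 = 1.
But (~b_32) is also a unit clause — contradiction.
So b_11 must be the other value — set b_11 = 0.
Unit clause (b_12) forces b_12 = 1.
Unit clause (~b_22) forces b_22 = 0.
Unit clause (b_21) forces b_21 = 1.
Unit clause (~b_31) forces b_31 = 0.
Unit clause (b_32) forces b_32 = 1.
But (~b_32) is also a unit clause — contradiction.
Both values of b_11 lead to a conflict.
No assignment satisfies every clause.

No, unsatisfiable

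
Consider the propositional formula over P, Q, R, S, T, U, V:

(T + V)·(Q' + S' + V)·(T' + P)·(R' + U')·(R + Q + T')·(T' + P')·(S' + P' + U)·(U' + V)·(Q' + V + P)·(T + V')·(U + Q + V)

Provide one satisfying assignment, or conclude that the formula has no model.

UNSATISFIABLE

Branch on T: set T = 1.
(P) alone gives P = 1.
But (P') is also a unit clause — contradiction.
Undo T and try T = 0.
(V) alone gives V = 1.
But (V') is also a unit clause — contradiction.
Either choice for T ends in contradiction.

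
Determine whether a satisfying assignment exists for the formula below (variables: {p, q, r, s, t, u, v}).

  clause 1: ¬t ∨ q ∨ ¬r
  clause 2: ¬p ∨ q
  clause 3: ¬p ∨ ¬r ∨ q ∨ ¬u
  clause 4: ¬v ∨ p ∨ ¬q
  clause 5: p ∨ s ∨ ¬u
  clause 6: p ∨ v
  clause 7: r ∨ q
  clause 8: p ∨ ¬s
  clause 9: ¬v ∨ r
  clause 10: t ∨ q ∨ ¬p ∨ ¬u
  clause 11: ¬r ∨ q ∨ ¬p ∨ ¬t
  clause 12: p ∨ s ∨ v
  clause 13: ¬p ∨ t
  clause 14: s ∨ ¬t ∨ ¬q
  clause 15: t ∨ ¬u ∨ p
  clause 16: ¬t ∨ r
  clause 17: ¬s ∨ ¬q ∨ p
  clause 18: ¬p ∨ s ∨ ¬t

Yes

Branch on p: set p = True.
From the singleton clause (q), q = True.
From the singleton clause (t), t = True.
From the singleton clause (s), s = True.
From the singleton clause (r), r = True.
All clauses hold; u, v can take either value.
A satisfying assignment: p=True, q=True, r=True, s=True, t=True, u=True, v=True.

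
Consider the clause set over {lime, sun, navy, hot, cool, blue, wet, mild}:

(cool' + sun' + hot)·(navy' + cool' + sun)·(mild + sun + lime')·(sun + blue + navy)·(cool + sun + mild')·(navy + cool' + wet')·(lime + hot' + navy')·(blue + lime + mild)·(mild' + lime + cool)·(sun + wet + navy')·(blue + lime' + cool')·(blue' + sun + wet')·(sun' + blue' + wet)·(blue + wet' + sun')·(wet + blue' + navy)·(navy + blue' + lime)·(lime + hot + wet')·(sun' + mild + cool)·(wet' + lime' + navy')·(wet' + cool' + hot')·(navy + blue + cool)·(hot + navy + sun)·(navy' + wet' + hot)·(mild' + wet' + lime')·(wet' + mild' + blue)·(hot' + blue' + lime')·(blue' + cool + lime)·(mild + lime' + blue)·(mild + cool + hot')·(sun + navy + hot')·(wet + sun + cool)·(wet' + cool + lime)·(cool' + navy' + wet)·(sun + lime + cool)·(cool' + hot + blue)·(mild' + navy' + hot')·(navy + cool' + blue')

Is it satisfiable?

Satisfiable

Suppose cool = 1.
Suppose sun = 1.
From the singleton clause (hot), hot = 1.
From the singleton clause (wet'), wet = 0.
From the singleton clause (blue'), blue = 0.
From the singleton clause (lime'), lime = 0.
From the singleton clause (navy'), navy = 0.
From the singleton clause (mild), mild = 1.
All clauses are satisfied.
A satisfying assignment: lime: 0,  sun: 1,  navy: 0,  hot: 1,  cool: 1,  blue: 0,  wet: 0,  mild: 1.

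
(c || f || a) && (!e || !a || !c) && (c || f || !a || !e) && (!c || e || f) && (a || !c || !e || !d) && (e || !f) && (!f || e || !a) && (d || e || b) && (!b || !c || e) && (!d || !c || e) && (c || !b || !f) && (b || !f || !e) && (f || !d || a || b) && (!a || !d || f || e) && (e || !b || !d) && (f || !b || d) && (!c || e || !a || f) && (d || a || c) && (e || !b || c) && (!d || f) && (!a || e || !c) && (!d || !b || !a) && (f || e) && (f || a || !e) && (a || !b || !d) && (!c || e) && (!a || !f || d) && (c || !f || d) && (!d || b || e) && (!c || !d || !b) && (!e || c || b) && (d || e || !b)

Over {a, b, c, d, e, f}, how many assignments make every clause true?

1

There are 2^6 = 64 truth assignments over (a, b, c, d, e, f).
Split on c. With c = true, the clauses containing c are satisfied and !c drops from the rest; 1 of the 2^5 = 32 assignments to the other variables satisfy what remains.
With c = false, by the same count on the reduced clause set, 0 assignments work.
(One model: a=F, b=T, c=T, d=F, e=T, f=T.)
Total: 1 + 0 = 1.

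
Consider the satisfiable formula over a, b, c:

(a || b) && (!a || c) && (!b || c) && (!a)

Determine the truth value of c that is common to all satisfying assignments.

Suppose c = false.
Unit clause (!a) forces a = false.
Unit clause (b) forces b = true.
Now (!b) is unsatisfied and unit — conflict.
So every satisfying assignment has c = True.

True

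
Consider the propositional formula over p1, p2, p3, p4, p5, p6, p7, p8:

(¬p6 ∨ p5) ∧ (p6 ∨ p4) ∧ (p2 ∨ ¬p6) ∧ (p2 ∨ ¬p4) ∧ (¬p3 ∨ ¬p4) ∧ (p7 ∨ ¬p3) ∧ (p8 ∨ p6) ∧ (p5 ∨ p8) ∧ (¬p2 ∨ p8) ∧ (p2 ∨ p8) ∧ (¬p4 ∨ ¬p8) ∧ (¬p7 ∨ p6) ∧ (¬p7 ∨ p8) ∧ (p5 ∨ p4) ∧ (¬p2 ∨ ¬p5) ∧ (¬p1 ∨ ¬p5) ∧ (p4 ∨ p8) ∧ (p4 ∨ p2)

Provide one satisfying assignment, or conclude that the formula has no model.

UNSATISFIABLE

Suppose p6 = False.
The clause (p4) is unit, so p4 = True.
The clause (p2) is unit, so p2 = True.
The clause (¬p3) is unit, so p3 = False.
The clause (p8) is unit, so p8 = True.
But (¬p8) is also a unit clause — contradiction.
So p6 must be the other value — set p6 = True.
The clause (p5) is unit, so p5 = True.
The clause (p2) is unit, so p2 = True.
But (¬p2) is also a unit clause — contradiction.
Either choice for p6 ends in contradiction.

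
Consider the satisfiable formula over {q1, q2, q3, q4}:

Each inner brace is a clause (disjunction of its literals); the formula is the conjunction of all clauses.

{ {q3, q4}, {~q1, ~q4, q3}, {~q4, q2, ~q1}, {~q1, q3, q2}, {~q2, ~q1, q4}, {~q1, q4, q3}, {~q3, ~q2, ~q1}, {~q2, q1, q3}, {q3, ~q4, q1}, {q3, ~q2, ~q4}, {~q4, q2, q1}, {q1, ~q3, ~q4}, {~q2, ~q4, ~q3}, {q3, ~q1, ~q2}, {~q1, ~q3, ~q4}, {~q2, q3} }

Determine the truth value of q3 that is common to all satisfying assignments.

Suppose q3 = 0.
From the singleton clause (q4), q4 = 1.
From the singleton clause (~q1), q1 = 0.
Now (q1) is unsatisfied and unit — conflict.
So every satisfying assignment has q3 = True.

True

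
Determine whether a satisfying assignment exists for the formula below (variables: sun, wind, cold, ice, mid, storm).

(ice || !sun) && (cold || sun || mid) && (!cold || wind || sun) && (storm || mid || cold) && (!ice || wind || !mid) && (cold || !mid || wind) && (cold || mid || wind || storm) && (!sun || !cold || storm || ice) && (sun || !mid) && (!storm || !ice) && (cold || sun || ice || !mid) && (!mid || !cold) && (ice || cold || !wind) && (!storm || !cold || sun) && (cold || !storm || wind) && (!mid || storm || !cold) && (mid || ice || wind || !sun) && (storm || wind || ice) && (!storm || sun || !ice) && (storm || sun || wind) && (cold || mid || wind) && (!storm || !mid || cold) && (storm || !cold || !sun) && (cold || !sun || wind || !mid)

Satisfiable

Branch on ice: set ice = true.
(!storm) alone gives storm = false.
Branch on mid: set mid = false.
(cold) alone gives cold = true.
(!sun) alone gives sun = false.
(wind) alone gives wind = true.
Every clause now holds.
A satisfying assignment: sun: false, wind: true, cold: true, ice: true, mid: false, storm: false.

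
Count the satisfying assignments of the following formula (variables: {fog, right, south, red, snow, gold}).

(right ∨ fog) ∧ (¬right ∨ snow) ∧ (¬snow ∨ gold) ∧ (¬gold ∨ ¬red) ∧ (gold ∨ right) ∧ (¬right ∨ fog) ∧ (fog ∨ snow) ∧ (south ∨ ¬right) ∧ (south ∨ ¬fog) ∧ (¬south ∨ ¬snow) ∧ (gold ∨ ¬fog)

There are 2^6 = 64 truth assignments over (fog, right, south, red, snow, gold).
Split on south. With south = True, the clauses containing south are satisfied and ¬south drops from the rest; 1 of the 2^5 = 32 assignments to the other variables satisfy what remains.
With south = False, by the same count on the reduced clause set, 0 assignments work.
Total: 1 + 0 = 1.

1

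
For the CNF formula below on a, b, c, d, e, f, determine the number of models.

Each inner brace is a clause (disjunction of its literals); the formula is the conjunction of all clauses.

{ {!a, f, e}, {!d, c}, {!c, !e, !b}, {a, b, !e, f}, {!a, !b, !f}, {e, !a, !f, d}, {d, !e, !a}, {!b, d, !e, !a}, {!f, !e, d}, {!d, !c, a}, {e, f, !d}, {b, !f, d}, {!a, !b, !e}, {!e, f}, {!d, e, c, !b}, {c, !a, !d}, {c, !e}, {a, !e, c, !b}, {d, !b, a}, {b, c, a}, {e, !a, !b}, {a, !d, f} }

3

There are 2^6 = 64 truth assignments over (a, b, c, d, e, f).
Split on a. With a = true, the clauses containing a are satisfied and !a drops from the rest; 2 of the 2^5 = 32 assignments to the other variables satisfy what remains.
With a = false, by the same count on the reduced clause set, 1 assignment works.
(One model: a=F, b=F, c=T, d=F, e=F, f=F.)
Total: 2 + 1 = 3.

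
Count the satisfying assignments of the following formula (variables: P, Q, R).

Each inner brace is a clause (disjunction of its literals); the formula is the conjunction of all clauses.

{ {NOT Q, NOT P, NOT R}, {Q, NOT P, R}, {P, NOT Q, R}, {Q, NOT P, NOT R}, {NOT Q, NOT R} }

There are 2^3 = 8 truth assignments over (P, Q, R).
Check each against the 5 clauses (columns in the order P, Q, R):
  F F F  ✓ satisfies all
  F F T  ✓ satisfies all
  F T F  ✗ fails (P OR NOT Q OR R)
  F T T  ✗ fails (NOT Q OR NOT R)
  T F F  ✗ fails (Q OR NOT P OR R)
  T F T  ✗ fails (Q OR NOT P OR NOT R)
  T T F  ✓ satisfies all
  T T T  ✗ fails (NOT Q OR NOT P OR NOT R)
3 of the 8 rows are models.

3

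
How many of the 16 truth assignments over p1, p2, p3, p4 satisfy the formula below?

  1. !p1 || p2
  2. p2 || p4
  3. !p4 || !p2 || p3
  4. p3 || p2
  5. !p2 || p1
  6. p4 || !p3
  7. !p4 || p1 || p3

There are 2^4 = 16 truth assignments over (p1, p2, p3, p4).
Split on p2. With p2 = true, the clauses containing p2 are satisfied and !p2 drops from the rest; 2 of the 2^3 = 8 assignments to the other variables satisfy what remains.
With p2 = false, by the same count on the reduced clause set, 1 assignment works.
Total: 2 + 1 = 3.

3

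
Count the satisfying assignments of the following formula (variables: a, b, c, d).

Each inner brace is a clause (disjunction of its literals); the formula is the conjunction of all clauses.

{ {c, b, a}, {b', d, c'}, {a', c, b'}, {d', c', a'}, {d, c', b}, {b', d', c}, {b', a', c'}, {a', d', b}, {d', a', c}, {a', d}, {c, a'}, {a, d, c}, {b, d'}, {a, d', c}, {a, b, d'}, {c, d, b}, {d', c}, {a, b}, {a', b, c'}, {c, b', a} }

There are 2^4 = 16 truth assignments over (a, b, c, d).
Split on b. With b = 1, the clauses containing b are satisfied and b' drops from the rest; 1 of the 2^3 = 8 assignments to the other variables satisfy what remains.
With b = 0, by the same count on the reduced clause set, 0 assignments work.
Total: 1 + 0 = 1.

1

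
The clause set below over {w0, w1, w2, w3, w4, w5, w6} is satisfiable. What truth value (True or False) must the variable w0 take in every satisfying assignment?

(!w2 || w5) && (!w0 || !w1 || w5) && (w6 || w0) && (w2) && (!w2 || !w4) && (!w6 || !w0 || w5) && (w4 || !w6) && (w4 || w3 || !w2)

Suppose w0 = false.
From the singleton clause (w6), w6 = true.
From the singleton clause (w2), w2 = true.
From the singleton clause (w5), w5 = true.
From the singleton clause (!w4), w4 = false.
That conflicts with the unit clause (w4).
So every satisfying assignment has w0 = True.

True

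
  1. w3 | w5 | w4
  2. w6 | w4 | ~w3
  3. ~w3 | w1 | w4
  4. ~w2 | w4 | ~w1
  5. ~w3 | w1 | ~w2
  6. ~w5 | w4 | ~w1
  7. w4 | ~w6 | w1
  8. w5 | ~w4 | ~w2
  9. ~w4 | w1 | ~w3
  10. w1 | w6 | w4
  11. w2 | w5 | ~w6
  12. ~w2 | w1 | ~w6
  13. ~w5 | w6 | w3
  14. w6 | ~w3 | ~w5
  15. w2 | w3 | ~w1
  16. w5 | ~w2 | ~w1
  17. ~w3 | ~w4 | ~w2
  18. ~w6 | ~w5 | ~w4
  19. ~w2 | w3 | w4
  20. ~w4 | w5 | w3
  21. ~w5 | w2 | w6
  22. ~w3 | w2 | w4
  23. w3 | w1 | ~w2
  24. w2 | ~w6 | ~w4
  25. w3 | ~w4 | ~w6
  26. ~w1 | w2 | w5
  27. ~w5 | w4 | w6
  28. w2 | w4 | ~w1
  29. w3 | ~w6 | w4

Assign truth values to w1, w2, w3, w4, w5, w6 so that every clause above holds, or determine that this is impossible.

UNSATISFIABLE

Case w3 = 1:
Case w6 = 1:
Case w1 = 1:
Case w2 = 0:
(w5) alone gives w5 = 1.
(w4) alone gives w4 = 1.
Now (~w4) is unsatisfied and unit — conflict.
That branch fails; take w2 = 1 instead.
(w4) alone gives w4 = 1.
Now (~w4) is unsatisfied and unit — conflict.
Either choice for w2 ends in contradiction.
That branch fails; take w1 = 0 instead.
(w4) alone gives w4 = 1.
Now (~w4) is unsatisfied and unit — conflict.
Either choice for w1 ends in contradiction.
That branch fails; take w6 = 0 instead.
(w4) alone gives w4 = 1.
(w1) alone gives w1 = 1.
(~w5) alone gives w5 = 0.
(~w2) alone gives w2 = 0.
Now (w2) is unsatisfied and unit — conflict.
Either choice for w6 ends in contradiction.
That branch fails; take w3 = 0 instead.
Case w5 = 1:
(w6) alone gives w6 = 1.
(~w4) alone gives w4 = 0.
Now (w4) is unsatisfied and unit — conflict.
That branch fails; take w5 = 0 instead.
(w4) alone gives w4 = 1.
Now (~w4) is unsatisfied and unit — conflict.
Either choice for w5 ends in contradiction.
Either choice for w3 ends in contradiction.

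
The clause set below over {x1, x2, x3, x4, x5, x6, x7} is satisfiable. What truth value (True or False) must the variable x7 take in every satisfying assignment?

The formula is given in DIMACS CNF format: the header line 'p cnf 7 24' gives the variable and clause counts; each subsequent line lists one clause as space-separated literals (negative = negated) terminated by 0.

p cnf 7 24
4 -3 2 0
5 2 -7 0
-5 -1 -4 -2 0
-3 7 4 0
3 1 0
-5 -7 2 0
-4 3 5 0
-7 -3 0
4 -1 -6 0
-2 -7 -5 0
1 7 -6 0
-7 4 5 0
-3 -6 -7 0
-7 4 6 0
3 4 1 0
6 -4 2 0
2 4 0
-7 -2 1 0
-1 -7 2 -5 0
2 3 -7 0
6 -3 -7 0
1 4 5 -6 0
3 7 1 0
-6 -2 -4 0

Suppose x7 = True.
The clause (¬x3) is unit, so x3 = False.
The clause (x1) is unit, so x1 = True.
The clause (x2) is unit, so x2 = True.
The clause (¬x5) is unit, so x5 = False.
The clause (¬x4) is unit, so x4 = False.
But (x4) is also a unit clause — contradiction.
So every satisfying assignment has x7 = False.

False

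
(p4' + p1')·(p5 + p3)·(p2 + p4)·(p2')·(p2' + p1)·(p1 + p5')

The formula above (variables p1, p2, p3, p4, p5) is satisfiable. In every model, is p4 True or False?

True

Suppose p4 = 0.
The clause (p2) is unit, so p2 = 1.
Now (p2') is unsatisfied and unit — conflict.
So every satisfying assignment has p4 = True.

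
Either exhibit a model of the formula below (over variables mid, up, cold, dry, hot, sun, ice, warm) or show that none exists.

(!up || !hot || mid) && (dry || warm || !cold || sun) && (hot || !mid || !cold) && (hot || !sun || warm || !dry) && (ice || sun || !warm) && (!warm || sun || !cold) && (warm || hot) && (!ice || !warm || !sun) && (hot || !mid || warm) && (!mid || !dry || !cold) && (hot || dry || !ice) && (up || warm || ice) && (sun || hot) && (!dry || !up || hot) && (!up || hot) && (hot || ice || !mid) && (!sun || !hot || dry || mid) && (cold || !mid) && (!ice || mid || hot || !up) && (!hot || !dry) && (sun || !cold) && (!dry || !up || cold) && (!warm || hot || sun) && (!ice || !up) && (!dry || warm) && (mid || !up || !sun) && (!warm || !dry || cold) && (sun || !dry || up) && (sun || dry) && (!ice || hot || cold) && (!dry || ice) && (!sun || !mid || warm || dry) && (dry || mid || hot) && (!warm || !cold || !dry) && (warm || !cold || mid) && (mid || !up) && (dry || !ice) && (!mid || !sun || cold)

Case warm = true:
Case ice = false:
(sun) alone gives sun = true.
(!dry) alone gives dry = false.
Case up = false:
Case hot = true:
(mid) alone gives mid = true.
(cold) alone gives cold = true.
All clauses are satisfied.

mid ↦ true; up ↦ false; cold ↦ true; dry ↦ false; hot ↦ true; sun ↦ true; ice ↦ false; warm ↦ true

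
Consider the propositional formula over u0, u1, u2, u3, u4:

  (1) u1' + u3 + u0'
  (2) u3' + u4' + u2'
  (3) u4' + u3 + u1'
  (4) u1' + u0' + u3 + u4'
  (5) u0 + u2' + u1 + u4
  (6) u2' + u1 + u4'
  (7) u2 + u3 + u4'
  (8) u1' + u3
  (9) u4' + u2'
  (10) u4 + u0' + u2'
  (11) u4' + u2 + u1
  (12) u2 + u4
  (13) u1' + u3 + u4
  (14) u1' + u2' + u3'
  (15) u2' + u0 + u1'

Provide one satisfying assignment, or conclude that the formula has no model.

Try u1 = 1.
From the singleton clause (u3), u3 = 1.
From the singleton clause (u2'), u2 = 0.
From the singleton clause (u4), u4 = 1.
Every clause is now satisfied; u0 is unconstrained.

u0 ↦ 1, u1 ↦ 1, u2 ↦ 0, u3 ↦ 1, u4 ↦ 1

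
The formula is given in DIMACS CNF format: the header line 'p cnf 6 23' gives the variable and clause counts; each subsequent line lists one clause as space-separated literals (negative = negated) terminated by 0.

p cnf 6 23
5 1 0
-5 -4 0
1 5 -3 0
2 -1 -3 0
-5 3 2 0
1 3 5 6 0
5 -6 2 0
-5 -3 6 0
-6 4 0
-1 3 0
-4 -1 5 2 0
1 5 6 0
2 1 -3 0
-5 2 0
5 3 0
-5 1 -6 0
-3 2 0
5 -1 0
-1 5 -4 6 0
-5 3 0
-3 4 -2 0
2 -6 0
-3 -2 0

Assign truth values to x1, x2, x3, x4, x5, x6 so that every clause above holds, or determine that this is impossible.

Try x5 = True.
(¬x4) alone gives x4 = False.
(¬x6) alone gives x6 = False.
(¬x3) alone gives x3 = False.
Now (x3) is unsatisfied and unit — conflict.
That branch fails; take x5 = False instead.
(x1) alone gives x1 = True.
Now (¬x1) is unsatisfied and unit — conflict.
Neither x5 = True nor x5 = False works.

UNSATISFIABLE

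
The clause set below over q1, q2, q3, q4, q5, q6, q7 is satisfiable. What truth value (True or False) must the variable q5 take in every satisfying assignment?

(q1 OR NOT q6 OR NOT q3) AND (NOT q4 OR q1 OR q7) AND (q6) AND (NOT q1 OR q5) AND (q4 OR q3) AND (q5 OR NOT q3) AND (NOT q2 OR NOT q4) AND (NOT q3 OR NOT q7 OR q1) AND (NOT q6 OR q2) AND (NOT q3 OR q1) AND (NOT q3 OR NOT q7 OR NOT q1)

Suppose q5 = false.
The clause (q6) is unit, so q6 = true.
The clause (NOT q1) is unit, so q1 = false.
The clause (NOT q3) is unit, so q3 = false.
The clause (q4) is unit, so q4 = true.
The clause (q7) is unit, so q7 = true.
The clause (NOT q2) is unit, so q2 = false.
But (q2) is also a unit clause — contradiction.
So every satisfying assignment has q5 = True.

True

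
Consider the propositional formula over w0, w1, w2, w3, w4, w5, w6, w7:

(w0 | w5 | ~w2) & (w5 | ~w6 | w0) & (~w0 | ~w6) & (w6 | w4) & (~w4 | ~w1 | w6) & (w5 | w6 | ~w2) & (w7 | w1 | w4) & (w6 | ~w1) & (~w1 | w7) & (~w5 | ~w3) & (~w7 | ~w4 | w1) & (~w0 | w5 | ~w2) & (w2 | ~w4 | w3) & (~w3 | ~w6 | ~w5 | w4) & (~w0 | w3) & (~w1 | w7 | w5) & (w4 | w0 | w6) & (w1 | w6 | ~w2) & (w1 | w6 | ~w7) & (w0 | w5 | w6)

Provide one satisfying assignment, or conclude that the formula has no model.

w0 ↦ 0; w1 ↦ 0; w2 ↦ 0; w3 ↦ 0; w4 ↦ 0; w5 ↦ 1; w6 ↦ 1; w7 ↦ 1

Suppose w0 = 0.
Suppose w5 = 1.
From the singleton clause (~w3), w3 = 0.
Suppose w6 = 1.
Suppose w1 = 0.
Suppose w7 = 1.
From the singleton clause (~w4), w4 = 0.
All clauses hold; w2 can take either value.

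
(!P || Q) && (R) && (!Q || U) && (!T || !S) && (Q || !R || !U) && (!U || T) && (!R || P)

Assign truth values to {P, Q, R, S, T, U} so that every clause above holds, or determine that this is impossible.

P: true, Q: true, R: true, S: false, T: true, U: true

The clause (R) is unit, so R = true.
The clause (P) is unit, so P = true.
The clause (Q) is unit, so Q = true.
The clause (U) is unit, so U = true.
The clause (T) is unit, so T = true.
The clause (!S) is unit, so S = false.
All clauses are satisfied.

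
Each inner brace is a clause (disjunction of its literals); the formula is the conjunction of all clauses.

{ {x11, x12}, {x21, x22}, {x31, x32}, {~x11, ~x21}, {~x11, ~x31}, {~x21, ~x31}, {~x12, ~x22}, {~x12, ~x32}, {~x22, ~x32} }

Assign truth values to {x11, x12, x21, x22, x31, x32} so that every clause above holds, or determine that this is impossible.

Suppose x11 = 1.
From the singleton clause (~x21), x21 = 0.
From the singleton clause (x22), x22 = 1.
From the singleton clause (~x31), x31 = 0.
From the singleton clause (x32), x32 = 1.
But (~x32) is also a unit clause — contradiction.
Undo x11 and try x11 = 0.
From the singleton clause (x12), x12 = 1.
From the singleton clause (~x22), x22 = 0.
From the singleton clause (x21), x21 = 1.
From the singleton clause (~x31), x31 = 0.
From the singleton clause (x32), x32 = 1.
But (~x32) is also a unit clause — contradiction.
Both values of x11 lead to a conflict.

UNSATISFIABLE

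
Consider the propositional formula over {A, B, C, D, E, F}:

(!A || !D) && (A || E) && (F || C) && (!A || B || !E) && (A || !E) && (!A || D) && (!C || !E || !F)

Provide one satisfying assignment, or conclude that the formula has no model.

Case A = false:
From the singleton clause (E), E = true.
Now (!E) is unsatisfied and unit — conflict.
Undo A and try A = true.
From the singleton clause (!D), D = false.
Now (D) is unsatisfied and unit — conflict.
Neither A = true nor A = false works.

UNSATISFIABLE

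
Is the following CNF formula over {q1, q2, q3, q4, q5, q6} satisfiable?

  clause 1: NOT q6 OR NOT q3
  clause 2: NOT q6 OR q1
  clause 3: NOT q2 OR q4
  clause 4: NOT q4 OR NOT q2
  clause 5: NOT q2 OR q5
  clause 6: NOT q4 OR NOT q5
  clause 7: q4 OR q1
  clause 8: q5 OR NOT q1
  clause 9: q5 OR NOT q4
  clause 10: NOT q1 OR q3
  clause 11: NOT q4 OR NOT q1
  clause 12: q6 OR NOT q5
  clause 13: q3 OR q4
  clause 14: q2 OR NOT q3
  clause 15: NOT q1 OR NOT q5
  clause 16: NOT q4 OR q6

Branch on q6: set q6 = false.
The clause (NOT q5) is unit, so q5 = false.
The clause (NOT q2) is unit, so q2 = false.
The clause (NOT q1) is unit, so q1 = false.
The clause (q4) is unit, so q4 = true.
But (NOT q4) is also a unit clause — contradiction.
Undo q6 and try q6 = true.
The clause (NOT q3) is unit, so q3 = false.
The clause (q1) is unit, so q1 = true.
But (NOT q1) is also a unit clause — contradiction.
Either choice for q6 ends in contradiction.
No assignment satisfies every clause.

Unsatisfiable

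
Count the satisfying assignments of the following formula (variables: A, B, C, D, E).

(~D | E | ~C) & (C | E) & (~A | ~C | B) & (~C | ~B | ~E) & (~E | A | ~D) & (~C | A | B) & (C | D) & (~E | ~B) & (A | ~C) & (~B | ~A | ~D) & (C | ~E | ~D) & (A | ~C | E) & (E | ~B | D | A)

1

There are 2^5 = 32 truth assignments over (A, B, C, D, E).
Split on E. With E = 1, the clauses containing E are satisfied and ~E drops from the rest; 0 of the 2^4 = 16 assignments to the other variables satisfy what remains.
With E = 0, by the same count on the reduced clause set, 1 assignment works.
(One model: A=T, B=T, C=T, D=F, E=F.)
Total: 0 + 1 = 1.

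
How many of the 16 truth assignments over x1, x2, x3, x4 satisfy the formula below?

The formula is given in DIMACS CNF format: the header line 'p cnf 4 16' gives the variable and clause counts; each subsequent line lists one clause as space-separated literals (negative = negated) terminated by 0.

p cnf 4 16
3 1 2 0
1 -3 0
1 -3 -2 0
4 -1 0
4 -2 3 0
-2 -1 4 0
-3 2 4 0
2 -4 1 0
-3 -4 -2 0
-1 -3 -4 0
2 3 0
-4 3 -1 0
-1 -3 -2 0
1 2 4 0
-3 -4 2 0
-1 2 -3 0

1

There are 2^4 = 16 truth assignments over (x1, x2, x3, x4).
Check each against the 16 clauses (columns in the order x1, x2, x3, x4):
  F F F F  ✗ fails (x3 ∨ x1 ∨ x2)
  F F F T  ✗ fails (x3 ∨ x1 ∨ x2)
  F F T F  ✗ fails (x1 ∨ ¬x3)
  F F T T  ✗ fails (x1 ∨ ¬x3)
  F T F F  ✗ fails (x4 ∨ ¬x2 ∨ x3)
  F T F T  ✓ satisfies all
  F T T F  ✗ fails (x1 ∨ ¬x3)
  F T T T  ✗ fails (x1 ∨ ¬x3)
  T F F F  ✗ fails (x4 ∨ ¬x1)
  T F F T  ✗ fails (x2 ∨ x3)
  T F T F  ✗ fails (x4 ∨ ¬x1)
  T F T T  ✗ fails (¬x1 ∨ ¬x3 ∨ ¬x4)
  T T F F  ✗ fails (x4 ∨ ¬x1)
  T T F T  ✗ fails (¬x4 ∨ x3 ∨ ¬x1)
  T T T F  ✗ fails (x4 ∨ ¬x1)
  T T T T  ✗ fails (¬x3 ∨ ¬x4 ∨ ¬x2)
1 of the 16 rows is a model.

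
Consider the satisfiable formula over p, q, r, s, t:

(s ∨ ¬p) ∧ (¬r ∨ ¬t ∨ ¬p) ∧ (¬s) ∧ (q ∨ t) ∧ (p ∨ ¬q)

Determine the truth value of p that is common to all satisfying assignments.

Suppose p = True.
The clause (s) is unit, so s = True.
That conflicts with the unit clause (¬s).
So every satisfying assignment has p = False.

False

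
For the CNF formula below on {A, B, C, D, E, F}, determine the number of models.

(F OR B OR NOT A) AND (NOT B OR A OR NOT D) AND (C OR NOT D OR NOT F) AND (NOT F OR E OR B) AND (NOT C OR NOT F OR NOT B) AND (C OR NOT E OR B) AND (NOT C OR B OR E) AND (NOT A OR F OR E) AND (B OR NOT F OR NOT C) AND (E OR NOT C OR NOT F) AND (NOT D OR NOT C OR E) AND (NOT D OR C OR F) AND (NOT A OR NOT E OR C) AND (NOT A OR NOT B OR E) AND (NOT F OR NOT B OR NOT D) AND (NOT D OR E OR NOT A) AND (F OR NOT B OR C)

There are 2^6 = 64 truth assignments over (A, B, C, D, E, F).
Split on B. With B = true, the clauses containing B are satisfied and NOT B drops from the rest; 6 of the 2^5 = 32 assignments to the other variables satisfy what remains.
With B = false, by the same count on the reduced clause set, 3 assignments work.
(One model: A=F, B=F, C=F, D=F, E=F, F=F.)
Total: 6 + 3 = 9.

9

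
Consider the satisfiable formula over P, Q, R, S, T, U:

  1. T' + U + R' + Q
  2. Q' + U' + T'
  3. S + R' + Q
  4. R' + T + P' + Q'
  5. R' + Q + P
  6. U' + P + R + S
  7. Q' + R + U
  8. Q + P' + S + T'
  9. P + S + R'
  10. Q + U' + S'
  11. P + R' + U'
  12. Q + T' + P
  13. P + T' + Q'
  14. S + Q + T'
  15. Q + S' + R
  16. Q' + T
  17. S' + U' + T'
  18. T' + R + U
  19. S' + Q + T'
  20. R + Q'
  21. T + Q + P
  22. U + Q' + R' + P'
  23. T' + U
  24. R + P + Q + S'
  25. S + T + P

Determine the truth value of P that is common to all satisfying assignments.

Suppose P = 0.
Branch on R: set R = 0.
The clause (Q') is unit, so Q = 0.
The clause (T') is unit, so T = 0.
That conflicts with the unit clause (T).
That branch fails; take R = 1 instead.
The clause (Q) is unit, so Q = 1.
The clause (S) is unit, so S = 1.
The clause (U') is unit, so U = 0.
The clause (T') is unit, so T = 0.
That conflicts with the unit clause (T).
Neither R = 1 nor R = 0 works.
So every satisfying assignment has P = True.

True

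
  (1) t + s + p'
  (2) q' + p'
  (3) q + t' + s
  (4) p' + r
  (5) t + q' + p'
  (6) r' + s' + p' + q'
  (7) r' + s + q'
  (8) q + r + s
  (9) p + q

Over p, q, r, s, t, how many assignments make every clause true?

8

There are 2^5 = 32 truth assignments over (p, q, r, s, t).
Split on r. With r = 1, the clauses containing r are satisfied and r' drops from the rest; 4 of the 2^4 = 16 assignments to the other variables satisfy what remains.
With r = 0, by the same count on the reduced clause set, 4 assignments work.
Total: 4 + 4 = 8.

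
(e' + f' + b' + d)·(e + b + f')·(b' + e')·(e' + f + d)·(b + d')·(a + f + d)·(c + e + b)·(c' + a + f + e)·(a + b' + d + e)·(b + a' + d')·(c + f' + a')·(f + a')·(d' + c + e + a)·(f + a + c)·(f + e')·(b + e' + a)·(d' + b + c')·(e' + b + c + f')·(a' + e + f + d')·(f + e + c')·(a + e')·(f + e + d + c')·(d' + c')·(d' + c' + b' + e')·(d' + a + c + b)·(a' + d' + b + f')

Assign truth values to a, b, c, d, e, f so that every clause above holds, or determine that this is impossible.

Suppose b = 0.
From the singleton clause (d'), d = 0.
Suppose e = 1.
From the singleton clause (f), f = 1.
From the singleton clause (a), a = 1.
From the singleton clause (c), c = 1.
This assignment satisfies each clause.

a ↦ 1,  b ↦ 0,  c ↦ 1,  d ↦ 0,  e ↦ 1,  f ↦ 1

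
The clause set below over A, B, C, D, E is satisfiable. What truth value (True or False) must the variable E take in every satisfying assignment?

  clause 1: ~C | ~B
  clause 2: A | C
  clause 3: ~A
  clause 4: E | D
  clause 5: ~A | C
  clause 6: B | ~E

Suppose E = 1.
The clause (~A) is unit, so A = 0.
The clause (C) is unit, so C = 1.
The clause (~B) is unit, so B = 0.
But (B) is also a unit clause — contradiction.
So every satisfying assignment has E = False.

False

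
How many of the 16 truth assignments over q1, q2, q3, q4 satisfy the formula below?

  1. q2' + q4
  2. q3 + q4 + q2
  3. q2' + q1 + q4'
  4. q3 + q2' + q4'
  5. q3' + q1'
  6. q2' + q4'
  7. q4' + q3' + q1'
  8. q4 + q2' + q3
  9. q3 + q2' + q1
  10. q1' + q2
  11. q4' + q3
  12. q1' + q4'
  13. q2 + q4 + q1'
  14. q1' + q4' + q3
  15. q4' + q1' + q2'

There are 2^4 = 16 truth assignments over (q1, q2, q3, q4).
Split on q1. With q1 = 1, the clauses containing q1 are satisfied and q1' drops from the rest; 0 of the 2^3 = 8 assignments to the other variables satisfy what remains.
With q1 = 0, by the same count on the reduced clause set, 2 assignments work.
(One model: q1=F, q2=F, q3=T, q4=F.)
Total: 0 + 2 = 2.

2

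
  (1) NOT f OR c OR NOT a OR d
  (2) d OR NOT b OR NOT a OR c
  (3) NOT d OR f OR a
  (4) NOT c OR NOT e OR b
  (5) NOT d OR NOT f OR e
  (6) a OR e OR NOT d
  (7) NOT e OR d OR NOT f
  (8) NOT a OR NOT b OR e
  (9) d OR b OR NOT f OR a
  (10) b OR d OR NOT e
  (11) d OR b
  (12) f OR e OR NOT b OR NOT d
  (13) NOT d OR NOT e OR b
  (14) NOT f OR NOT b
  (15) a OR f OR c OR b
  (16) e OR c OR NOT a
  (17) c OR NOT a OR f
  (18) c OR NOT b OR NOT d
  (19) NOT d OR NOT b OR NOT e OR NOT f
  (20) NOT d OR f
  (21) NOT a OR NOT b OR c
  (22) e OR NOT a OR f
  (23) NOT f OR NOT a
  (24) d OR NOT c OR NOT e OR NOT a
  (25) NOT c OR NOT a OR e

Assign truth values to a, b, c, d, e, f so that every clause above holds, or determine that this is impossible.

a=false; b=true; c=false; d=false; e=false; f=false

Case d = false:
The clause (b) is unit, so b = true.
The clause (NOT f) is unit, so f = false.
Case a = false:
No clause remains; c, e are free.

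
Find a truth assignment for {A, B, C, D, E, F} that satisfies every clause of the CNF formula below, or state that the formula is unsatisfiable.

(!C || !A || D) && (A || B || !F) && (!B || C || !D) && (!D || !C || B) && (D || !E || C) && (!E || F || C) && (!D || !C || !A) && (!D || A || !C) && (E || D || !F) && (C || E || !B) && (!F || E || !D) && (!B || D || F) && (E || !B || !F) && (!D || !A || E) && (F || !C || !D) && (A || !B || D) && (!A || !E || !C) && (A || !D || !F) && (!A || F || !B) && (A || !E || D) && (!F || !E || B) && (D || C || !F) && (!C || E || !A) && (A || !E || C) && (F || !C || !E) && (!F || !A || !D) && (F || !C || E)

A: false; B: false; C: false; D: false; E: false; F: false

Case C = false:
Case B = false:
Case A = false:
The clause (!F) is unit, so F = false.
The clause (!E) is unit, so E = false.
All clauses hold; D can take either value.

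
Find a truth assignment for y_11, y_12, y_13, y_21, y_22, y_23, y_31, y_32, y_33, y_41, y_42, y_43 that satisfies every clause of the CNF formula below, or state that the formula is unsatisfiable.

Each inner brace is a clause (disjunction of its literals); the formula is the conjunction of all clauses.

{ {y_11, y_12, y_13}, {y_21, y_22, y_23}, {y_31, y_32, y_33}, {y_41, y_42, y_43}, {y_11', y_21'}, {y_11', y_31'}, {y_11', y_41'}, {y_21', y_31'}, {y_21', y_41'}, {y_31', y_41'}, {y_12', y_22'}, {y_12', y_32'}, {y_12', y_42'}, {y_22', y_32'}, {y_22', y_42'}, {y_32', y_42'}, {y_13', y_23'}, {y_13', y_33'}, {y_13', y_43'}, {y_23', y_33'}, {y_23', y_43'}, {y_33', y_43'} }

Branch on y_11: set y_11 = 0.
Branch on y_12: set y_12 = 1.
The clause (y_22') is unit, so y_22 = 0.
The clause (y_32') is unit, so y_32 = 0.
The clause (y_42') is unit, so y_42 = 0.
Branch on y_21: set y_21 = 1.
The clause (y_31') is unit, so y_31 = 0.
The clause (y_33) is unit, so y_33 = 1.
The clause (y_41') is unit, so y_41 = 0.
The clause (y_43) is unit, so y_43 = 1.
That conflicts with the unit clause (y_43').
So y_21 must be the other value — set y_21 = 0.
The clause (y_23) is unit, so y_23 = 1.
The clause (y_13') is unit, so y_13 = 0.
The clause (y_33') is unit, so y_33 = 0.
The clause (y_31) is unit, so y_31 = 1.
The clause (y_41') is unit, so y_41 = 0.
The clause (y_43) is unit, so y_43 = 1.
That conflicts with the unit clause (y_43').
Neither y_21 = 1 nor y_21 = 0 works.
So y_12 must be the other value — set y_12 = 0.
The clause (y_13) is unit, so y_13 = 1.
The clause (y_23') is unit, so y_23 = 0.
The clause (y_33') is unit, so y_33 = 0.
The clause (y_43') is unit, so y_43 = 0.
Branch on y_21: set y_21 = 1.
The clause (y_31') is unit, so y_31 = 0.
The clause (y_32) is unit, so y_32 = 1.
The clause (y_41') is unit, so y_41 = 0.
The clause (y_42) is unit, so y_42 = 1.
That conflicts with the unit clause (y_42').
So y_21 must be the other value — set y_21 = 0.
The clause (y_22) is unit, so y_22 = 1.
The clause (y_32') is unit, so y_32 = 0.
The clause (y_31) is unit, so y_31 = 1.
The clause (y_41') is unit, so y_41 = 0.
The clause (y_42) is unit, so y_42 = 1.
That conflicts with the unit clause (y_42').
Neither y_21 = 1 nor y_21 = 0 works.
Neither y_12 = 1 nor y_12 = 0 works.
So y_11 must be the other value — set y_11 = 1.
The clause (y_21') is unit, so y_21 = 0.
The clause (y_31') is unit, so y_31 = 0.
The clause (y_41') is unit, so y_41 = 0.
Branch on y_22: set y_22 = 1.
The clause (y_12') is unit, so y_12 = 0.
The clause (y_32') is unit, so y_32 = 0.
The clause (y_33) is unit, so y_33 = 1.
The clause (y_42') is unit, so y_42 = 0.
The clause (y_43) is unit, so y_43 = 1.
That conflicts with the unit clause (y_43').
So y_22 must be the other value — set y_22 = 0.
The clause (y_23) is unit, so y_23 = 1.
The clause (y_13') is unit, so y_13 = 0.
The clause (y_33') is unit, so y_33 = 0.
The clause (y_32) is unit, so y_32 = 1.
The clause (y_12') is unit, so y_12 = 0.
The clause (y_42') is unit, so y_42 = 0.
The clause (y_43) is unit, so y_43 = 1.
That conflicts with the unit clause (y_43').
Neither y_22 = 1 nor y_22 = 0 works.
Neither y_11 = 1 nor y_11 = 0 works.

UNSATISFIABLE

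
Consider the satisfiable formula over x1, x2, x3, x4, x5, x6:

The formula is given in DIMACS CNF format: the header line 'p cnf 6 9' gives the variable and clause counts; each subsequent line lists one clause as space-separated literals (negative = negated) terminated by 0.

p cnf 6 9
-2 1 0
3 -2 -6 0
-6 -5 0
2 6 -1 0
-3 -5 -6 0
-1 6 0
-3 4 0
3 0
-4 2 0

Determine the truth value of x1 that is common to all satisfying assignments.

Suppose x1 = False.
From the singleton clause (¬x2), x2 = False.
From the singleton clause (x3), x3 = True.
From the singleton clause (x4), x4 = True.
Now (¬x4) is unsatisfied and unit — conflict.
So every satisfying assignment has x1 = True.

True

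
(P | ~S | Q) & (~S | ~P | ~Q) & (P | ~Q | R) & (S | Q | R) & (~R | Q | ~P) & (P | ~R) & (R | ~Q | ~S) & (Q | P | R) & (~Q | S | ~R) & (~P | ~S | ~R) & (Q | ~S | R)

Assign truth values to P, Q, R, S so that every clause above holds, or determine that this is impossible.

Case P = 1:
Case S = 0:
Case Q = 1:
The clause (~R) is unit, so R = 0.
This assignment satisfies each clause.

P ↦ 1, Q ↦ 1, R ↦ 0, S ↦ 0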